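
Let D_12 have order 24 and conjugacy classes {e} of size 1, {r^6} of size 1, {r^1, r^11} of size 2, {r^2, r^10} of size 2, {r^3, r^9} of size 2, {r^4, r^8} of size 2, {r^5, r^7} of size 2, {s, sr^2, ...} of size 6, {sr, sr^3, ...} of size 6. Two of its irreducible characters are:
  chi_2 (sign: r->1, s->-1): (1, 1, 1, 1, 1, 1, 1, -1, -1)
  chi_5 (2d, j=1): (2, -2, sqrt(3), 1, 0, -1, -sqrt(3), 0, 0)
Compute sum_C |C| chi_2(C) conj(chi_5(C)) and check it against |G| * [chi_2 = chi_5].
Sum = 0; so <chi_2, chi_5> = 0 (distinct irreducibles are orthogonal).

Working: Compute term by term over conjugacy classes (|C| * chi_2(C) * conj(chi_5(C))):
  1*(1)*conj(2) + 1*(1)*conj(-2) + 2*(1)*conj(sqrt(3)) + 2*(1)*conj(1) + 2*(1)*conj(0) + 2*(1)*conj(-1) + 2*(1)*conj(-sqrt(3)) + 6*(-1)*conj(0) + 6*(-1)*conj(0)
  = (2) + (-2) + (2*sqrt(3)) + (2) + (0) + (-2) + (-2*sqrt(3)) + (0) + (0)
  = 0.
Dividing by |G| = 24 gives 0/24 = 0, matching the row-orthogonality relation <chi_2, chi_5> = [chi_2 = chi_5].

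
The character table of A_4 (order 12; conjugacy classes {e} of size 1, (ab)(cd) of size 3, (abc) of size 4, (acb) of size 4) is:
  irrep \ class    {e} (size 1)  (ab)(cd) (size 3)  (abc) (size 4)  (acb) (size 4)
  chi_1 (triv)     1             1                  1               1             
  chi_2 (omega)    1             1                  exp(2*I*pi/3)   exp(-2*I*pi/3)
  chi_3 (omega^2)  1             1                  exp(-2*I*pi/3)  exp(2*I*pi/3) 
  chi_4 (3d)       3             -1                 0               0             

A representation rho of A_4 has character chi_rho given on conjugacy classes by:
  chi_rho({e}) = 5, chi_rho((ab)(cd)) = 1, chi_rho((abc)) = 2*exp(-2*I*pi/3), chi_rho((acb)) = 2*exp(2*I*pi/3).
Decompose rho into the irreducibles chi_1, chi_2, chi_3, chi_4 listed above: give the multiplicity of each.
Multiplicities: chi_1: 0, chi_2: 0, chi_3: 2, chi_4: 1.

Reasoning: Use <chi_rho, chi> = (1/|G|) sum_C |C| * chi_rho(C) * conj(chi(C)) with |G| = 12 for each irreducible chi in the table:
  <chi_rho, chi_1> = (1/12)[1*(5)*conj(1) + 3*(1)*conj(1) + 4*(2*exp(-2*I*pi/3))*conj(1) + 4*(2*exp(2*I*pi/3))*conj(1)]
      = (1/12)[(5) + (3) + (8*exp(-2*I*pi/3)) + (8*exp(2*I*pi/3))] = 0/12 = 0
  <chi_rho, chi_2> = (1/12)[1*(5)*conj(1) + 3*(1)*conj(1) + 4*(2*exp(-2*I*pi/3))*conj(exp(2*I*pi/3)) + 4*(2*exp(2*I*pi/3))*conj(exp(-2*I*pi/3))]
      = (1/12)[(5) + (3) + (8*exp(2*I*pi/3)) + (8*exp(-2*I*pi/3))] = 0/12 = 0
  <chi_rho, chi_3> = (1/12)[1*(5)*conj(1) + 3*(1)*conj(1) + 4*(2*exp(-2*I*pi/3))*conj(exp(-2*I*pi/3)) + 4*(2*exp(2*I*pi/3))*conj(exp(2*I*pi/3))]
      = (1/12)[(5) + (3) + (8) + (8)] = 24/12 = 2
  <chi_rho, chi_4> = (1/12)[1*(5)*conj(3) + 3*(1)*conj(-1) + 4*(2*exp(-2*I*pi/3))*conj(0) + 4*(2*exp(2*I*pi/3))*conj(0)]
      = (1/12)[(15) + (-3) + (0) + (0)] = 12/12 = 1
(Exp terms are combined using exp(i*s)*conj(exp(i*t)) = exp(i*(s-t)), and sums of them are collapsed using the identity that for every m > 1 the m distinct m-th roots of unity sum to 0, e.g. 1 + exp(2*I*pi/3) + exp(-2*I*pi/3) = 0.)
Dimension check: dim(rho) = sum (mult * dim) = 0*1 + 0*1 + 2*1 + 1*3 = 5 = chi_rho(e) = 5.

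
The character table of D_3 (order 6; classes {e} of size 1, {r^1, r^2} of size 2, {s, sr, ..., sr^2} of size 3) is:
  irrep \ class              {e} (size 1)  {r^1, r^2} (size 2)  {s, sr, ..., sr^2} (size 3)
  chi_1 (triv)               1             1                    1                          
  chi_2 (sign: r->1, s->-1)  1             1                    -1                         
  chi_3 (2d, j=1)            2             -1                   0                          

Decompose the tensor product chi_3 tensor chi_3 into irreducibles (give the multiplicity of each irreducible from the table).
chi_3 tensor chi_3 = chi_1 + chi_2 + chi_3 (all other irreducibles have multiplicity 0).

The character of a tensor product is the pointwise product (chi_3 * chi_3)(C) = chi_3(C) * chi_3(C):
  {e}: (2)*(2), {r^1, r^2}: (-1)*(-1), {s, sr, ..., sr^2}: (0)*(0)
so (chi_3 * chi_3) takes values
  {e} -> 4, {r^1, r^2} -> 1, {s, sr, ..., sr^2} -> 0.
Now take the inner product of this character with each irreducible chi from the table, <chi_3*chi_3, chi> = (1/6) sum_C |C| (chi_3*chi_3)(C) conj(chi(C)):
  <chi_3*chi_3, chi_1> = (1/6)[1*(4)*conj(1) + 2*(1)*conj(1) + 3*(0)*conj(1)]
      = (1/6)[(4) + (2) + (0)] = 6/6 = 1
  <chi_3*chi_3, chi_2> = (1/6)[1*(4)*conj(1) + 2*(1)*conj(1) + 3*(0)*conj(-1)]
      = (1/6)[(4) + (2) + (0)] = 6/6 = 1
  <chi_3*chi_3, chi_3> = (1/6)[1*(4)*conj(2) + 2*(1)*conj(-1) + 3*(0)*conj(0)]
      = (1/6)[(8) + (-2) + (0)] = 6/6 = 1
Hence the multiplicities are chi_1: 1, chi_2: 1, chi_3: 1. Dimension check: dim(chi_3)*dim(chi_3) = 2*2 = 4 and sum (mult * dim) = 1*1 + 1*1 + 1*2 = 4.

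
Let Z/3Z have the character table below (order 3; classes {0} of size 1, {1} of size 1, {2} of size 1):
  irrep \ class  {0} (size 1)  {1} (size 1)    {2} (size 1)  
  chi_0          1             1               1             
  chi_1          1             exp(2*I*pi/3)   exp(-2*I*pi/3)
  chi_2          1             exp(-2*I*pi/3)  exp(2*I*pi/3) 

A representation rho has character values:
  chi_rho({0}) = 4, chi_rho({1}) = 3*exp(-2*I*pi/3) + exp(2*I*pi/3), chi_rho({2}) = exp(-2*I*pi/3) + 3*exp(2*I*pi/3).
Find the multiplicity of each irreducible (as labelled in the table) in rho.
Multiplicities: chi_0: 0, chi_1: 1, chi_2: 3.

Solution. Use <chi_rho, chi> = (1/|G|) sum_C |C| * chi_rho(C) * conj(chi(C)) with |G| = 3 for each irreducible chi in the table:
  <chi_rho, chi_0> = (1/3)[1*(4)*conj(1) + 1*(3*exp(-2*I*pi/3) + exp(2*I*pi/3))*conj(1) + 1*(exp(-2*I*pi/3) + 3*exp(2*I*pi/3))*conj(1)]
      = (1/3)[(4) + (3*exp(-2*I*pi/3) + exp(2*I*pi/3)) + (exp(-2*I*pi/3) + 3*exp(2*I*pi/3))] = 0/3 = 0
  <chi_rho, chi_1> = (1/3)[1*(4)*conj(1) + 1*(3*exp(-2*I*pi/3) + exp(2*I*pi/3))*conj(exp(2*I*pi/3)) + 1*(exp(-2*I*pi/3) + 3*exp(2*I*pi/3))*conj(exp(-2*I*pi/3))]
      = (1/3)[(4) + (1 + 3*exp(2*I*pi/3)) + (1 + 3*exp(-2*I*pi/3))] = 3/3 = 1
  <chi_rho, chi_2> = (1/3)[1*(4)*conj(1) + 1*(3*exp(-2*I*pi/3) + exp(2*I*pi/3))*conj(exp(-2*I*pi/3)) + 1*(exp(-2*I*pi/3) + 3*exp(2*I*pi/3))*conj(exp(2*I*pi/3))]
      = (1/3)[(4) + (3 + exp(-2*I*pi/3)) + (3 + exp(2*I*pi/3))] = 9/3 = 3
(Exp terms are combined using exp(i*s)*conj(exp(i*t)) = exp(i*(s-t)), and sums of them are collapsed using the identity that for every m > 1 the m distinct m-th roots of unity sum to 0, e.g. 1 + exp(2*I*pi/3) + exp(-2*I*pi/3) = 0.)
Dimension check: dim(rho) = sum (mult * dim) = 0*1 + 1*1 + 3*1 = 4 = chi_rho(e) = 4.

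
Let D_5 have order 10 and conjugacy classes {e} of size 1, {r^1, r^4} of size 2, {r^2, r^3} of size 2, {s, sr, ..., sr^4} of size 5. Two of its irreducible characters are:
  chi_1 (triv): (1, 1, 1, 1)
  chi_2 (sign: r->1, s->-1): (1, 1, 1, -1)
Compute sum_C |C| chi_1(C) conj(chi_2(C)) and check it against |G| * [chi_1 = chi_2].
Sum = 0; so <chi_1, chi_2> = 0 (distinct irreducibles are orthogonal).

Reasoning: Compute term by term over conjugacy classes (|C| * chi_1(C) * conj(chi_2(C))):
  1*(1)*conj(1) + 2*(1)*conj(1) + 2*(1)*conj(1) + 5*(1)*conj(-1)
  = (1) + (2) + (2) + (-5)
  = 0.
Dividing by |G| = 10 gives 0/10 = 0, matching the row-orthogonality relation <chi_1, chi_2> = [chi_1 = chi_2].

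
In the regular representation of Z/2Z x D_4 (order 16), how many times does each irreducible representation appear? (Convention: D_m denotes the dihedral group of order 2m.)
Each irreducible V_i of dimension d_i appears with multiplicity d_i, i.e. rho_reg = (direct sum over all irreducibles V_i) d_i V_i. The irreducible dimensions for Z/2Z x D_4 are 1, 1, 1, 1, 1, 1, 1, 1, 2, 2: 8 irreducibles of dimension 1, each with multiplicity 1; 2 irreducibles of dimension 2, each with multiplicity 2. Total dimension 8*1*1 + 2*2*2 = 16 = |G|.

Working: General theorem: in the regular representation of a finite group G, each irreducible appears with multiplicity equal to its dimension. Check: dim(rho_reg) = sum d_i^2 = 1 + 1 + 1 + 1 + 1 + 1 + 1 + 1 + 4 + 4 = 16 = |G|.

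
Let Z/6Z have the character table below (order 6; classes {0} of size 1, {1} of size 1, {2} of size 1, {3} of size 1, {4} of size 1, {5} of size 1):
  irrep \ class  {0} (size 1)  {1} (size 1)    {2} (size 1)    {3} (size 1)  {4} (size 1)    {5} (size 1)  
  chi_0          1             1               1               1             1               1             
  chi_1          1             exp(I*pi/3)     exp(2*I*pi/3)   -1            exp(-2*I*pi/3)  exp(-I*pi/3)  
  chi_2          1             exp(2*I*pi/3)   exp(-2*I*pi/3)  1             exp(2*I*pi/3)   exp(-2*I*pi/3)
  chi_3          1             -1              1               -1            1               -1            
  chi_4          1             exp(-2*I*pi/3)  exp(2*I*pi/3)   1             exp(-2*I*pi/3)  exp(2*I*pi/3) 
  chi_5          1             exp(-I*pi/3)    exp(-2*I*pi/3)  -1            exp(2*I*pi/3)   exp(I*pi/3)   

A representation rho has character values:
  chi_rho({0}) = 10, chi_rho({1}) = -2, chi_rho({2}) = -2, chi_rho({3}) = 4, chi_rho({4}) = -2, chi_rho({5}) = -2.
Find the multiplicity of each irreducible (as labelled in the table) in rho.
Multiplicities: chi_0: 1, chi_1: 1, chi_2: 3, chi_3: 1, chi_4: 3, chi_5: 1.

Reasoning: Use <chi_rho, chi> = (1/|G|) sum_C |C| * chi_rho(C) * conj(chi(C)) with |G| = 6 for each irreducible chi in the table:
  <chi_rho, chi_0> = (1/6)[1*(10)*conj(1) + 1*(-2)*conj(1) + 1*(-2)*conj(1) + 1*(4)*conj(1) + 1*(-2)*conj(1) + 1*(-2)*conj(1)]
      = (1/6)[(10) + (-2) + (-2) + (4) + (-2) + (-2)] = 6/6 = 1
  <chi_rho, chi_1> = (1/6)[1*(10)*conj(1) + 1*(-2)*conj(exp(I*pi/3)) + 1*(-2)*conj(exp(2*I*pi/3)) + 1*(4)*conj(-1) + 1*(-2)*conj(exp(-2*I*pi/3)) + 1*(-2)*conj(exp(-I*pi/3))]
      = (1/6)[(10) + (-2 + exp(-2*I*pi/3) + 3*exp(I*pi/3)) + (4 + 2*exp(-2*I*pi/3) + 4*exp(2*I*pi/3)) + (-4) + (4 + 4*exp(-2*I*pi/3) + 2*exp(2*I*pi/3)) + (-2 + 3*exp(-I*pi/3) + exp(2*I*pi/3))] = 6/6 = 1
  <chi_rho, chi_2> = (1/6)[1*(10)*conj(1) + 1*(-2)*conj(exp(2*I*pi/3)) + 1*(-2)*conj(exp(-2*I*pi/3)) + 1*(4)*conj(1) + 1*(-2)*conj(exp(2*I*pi/3)) + 1*(-2)*conj(exp(-2*I*pi/3))]
      = (1/6)[(10) + (2 + exp(-I*pi/3) + 3*exp(2*I*pi/3)) + (4 + 4*exp(-2*I*pi/3) + 2*exp(2*I*pi/3)) + (4) + (4 + 2*exp(-2*I*pi/3) + 4*exp(2*I*pi/3)) + (2 + 3*exp(-2*I*pi/3) + exp(I*pi/3))] = 18/6 = 3
  <chi_rho, chi_3> = (1/6)[1*(10)*conj(1) + 1*(-2)*conj(-1) + 1*(-2)*conj(1) + 1*(4)*conj(-1) + 1*(-2)*conj(1) + 1*(-2)*conj(-1)]
      = (1/6)[(10) + (2) + (-2) + (-4) + (-2) + (2)] = 6/6 = 1
  <chi_rho, chi_4> = (1/6)[1*(10)*conj(1) + 1*(-2)*conj(exp(-2*I*pi/3)) + 1*(-2)*conj(exp(2*I*pi/3)) + 1*(4)*conj(1) + 1*(-2)*conj(exp(-2*I*pi/3)) + 1*(-2)*conj(exp(2*I*pi/3))]
      = (1/6)[(10) + (2 + 3*exp(-2*I*pi/3) + exp(I*pi/3)) + (4 + 2*exp(-2*I*pi/3) + 4*exp(2*I*pi/3)) + (4) + (4 + 4*exp(-2*I*pi/3) + 2*exp(2*I*pi/3)) + (2 + exp(-I*pi/3) + 3*exp(2*I*pi/3))] = 18/6 = 3
  <chi_rho, chi_5> = (1/6)[1*(10)*conj(1) + 1*(-2)*conj(exp(-I*pi/3)) + 1*(-2)*conj(exp(-2*I*pi/3)) + 1*(4)*conj(-1) + 1*(-2)*conj(exp(2*I*pi/3)) + 1*(-2)*conj(exp(I*pi/3))]
      = (1/6)[(10) + (-2 + 3*exp(-I*pi/3) + exp(2*I*pi/3)) + (4 + 4*exp(-2*I*pi/3) + 2*exp(2*I*pi/3)) + (-4) + (4 + 2*exp(-2*I*pi/3) + 4*exp(2*I*pi/3)) + (-2 + exp(-2*I*pi/3) + 3*exp(I*pi/3))] = 6/6 = 1
(Exp terms are combined using exp(i*s)*conj(exp(i*t)) = exp(i*(s-t)), and sums of them are collapsed using the identity that for every m > 1 the m distinct m-th roots of unity sum to 0, e.g. 1 + exp(2*I*pi/3) + exp(-2*I*pi/3) = 0.)
Dimension check: dim(rho) = sum (mult * dim) = 1*1 + 1*1 + 3*1 + 1*1 + 3*1 + 1*1 = 10 = chi_rho(e) = 10.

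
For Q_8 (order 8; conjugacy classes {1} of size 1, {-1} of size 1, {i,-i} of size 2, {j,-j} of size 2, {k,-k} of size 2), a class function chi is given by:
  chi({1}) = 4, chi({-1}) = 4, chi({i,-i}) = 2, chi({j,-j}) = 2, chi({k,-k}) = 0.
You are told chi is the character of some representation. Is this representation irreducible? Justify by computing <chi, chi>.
Not irreducible (reducible): <chi, chi> = 6 > 1.

Working: <chi, chi> = (1/|G|) sum_C |C| * |chi(C)|^2 = (1/8)[1*|4|^2 + 1*|4|^2 + 2*|2|^2 + 2*|2|^2 + 2*|0|^2]
  = (1/8)[(16) + (16) + (8) + (8) + (0)] = 48/8 = 6.
A character is irreducible iff <chi, chi> = 1, so this representation is reducible.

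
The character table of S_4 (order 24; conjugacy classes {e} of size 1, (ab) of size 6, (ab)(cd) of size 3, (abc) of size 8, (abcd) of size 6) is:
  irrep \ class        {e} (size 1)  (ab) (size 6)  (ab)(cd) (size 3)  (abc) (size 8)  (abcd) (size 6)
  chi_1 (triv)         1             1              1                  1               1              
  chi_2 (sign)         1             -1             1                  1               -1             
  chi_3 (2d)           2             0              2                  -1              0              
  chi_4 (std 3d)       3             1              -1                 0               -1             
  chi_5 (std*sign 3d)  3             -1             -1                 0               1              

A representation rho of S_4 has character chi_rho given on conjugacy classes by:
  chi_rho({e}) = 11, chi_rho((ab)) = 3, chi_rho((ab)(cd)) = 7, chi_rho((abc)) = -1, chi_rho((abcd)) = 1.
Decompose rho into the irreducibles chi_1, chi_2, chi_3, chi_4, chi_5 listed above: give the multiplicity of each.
Multiplicities: chi_1: 2, chi_2: 0, chi_3: 3, chi_4: 1, chi_5: 0.

Why: Use <chi_rho, chi> = (1/|G|) sum_C |C| * chi_rho(C) * conj(chi(C)) with |G| = 24 for each irreducible chi in the table:
  <chi_rho, chi_1> = (1/24)[1*(11)*conj(1) + 6*(3)*conj(1) + 3*(7)*conj(1) + 8*(-1)*conj(1) + 6*(1)*conj(1)]
      = (1/24)[(11) + (18) + (21) + (-8) + (6)] = 48/24 = 2
  <chi_rho, chi_2> = (1/24)[1*(11)*conj(1) + 6*(3)*conj(-1) + 3*(7)*conj(1) + 8*(-1)*conj(1) + 6*(1)*conj(-1)]
      = (1/24)[(11) + (-18) + (21) + (-8) + (-6)] = 0/24 = 0
  <chi_rho, chi_3> = (1/24)[1*(11)*conj(2) + 6*(3)*conj(0) + 3*(7)*conj(2) + 8*(-1)*conj(-1) + 6*(1)*conj(0)]
      = (1/24)[(22) + (0) + (42) + (8) + (0)] = 72/24 = 3
  <chi_rho, chi_4> = (1/24)[1*(11)*conj(3) + 6*(3)*conj(1) + 3*(7)*conj(-1) + 8*(-1)*conj(0) + 6*(1)*conj(-1)]
      = (1/24)[(33) + (18) + (-21) + (0) + (-6)] = 24/24 = 1
  <chi_rho, chi_5> = (1/24)[1*(11)*conj(3) + 6*(3)*conj(-1) + 3*(7)*conj(-1) + 8*(-1)*conj(0) + 6*(1)*conj(1)]
      = (1/24)[(33) + (-18) + (-21) + (0) + (6)] = 0/24 = 0
Dimension check: dim(rho) = sum (mult * dim) = 2*1 + 0*1 + 3*2 + 1*3 + 0*3 = 11 = chi_rho(e) = 11.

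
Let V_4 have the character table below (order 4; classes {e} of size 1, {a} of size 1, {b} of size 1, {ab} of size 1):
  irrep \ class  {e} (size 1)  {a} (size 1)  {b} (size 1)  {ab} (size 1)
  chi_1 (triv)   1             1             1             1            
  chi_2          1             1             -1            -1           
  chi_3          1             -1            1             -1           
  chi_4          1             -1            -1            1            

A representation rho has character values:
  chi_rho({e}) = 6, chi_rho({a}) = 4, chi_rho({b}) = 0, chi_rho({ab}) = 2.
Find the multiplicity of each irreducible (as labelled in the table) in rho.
Multiplicities: chi_1: 3, chi_2: 2, chi_3: 0, chi_4: 1.

Proof sketch: Use <chi_rho, chi> = (1/|G|) sum_C |C| * chi_rho(C) * conj(chi(C)) with |G| = 4 for each irreducible chi in the table:
  <chi_rho, chi_1> = (1/4)[1*(6)*conj(1) + 1*(4)*conj(1) + 1*(0)*conj(1) + 1*(2)*conj(1)]
      = (1/4)[(6) + (4) + (0) + (2)] = 12/4 = 3
  <chi_rho, chi_2> = (1/4)[1*(6)*conj(1) + 1*(4)*conj(1) + 1*(0)*conj(-1) + 1*(2)*conj(-1)]
      = (1/4)[(6) + (4) + (0) + (-2)] = 8/4 = 2
  <chi_rho, chi_3> = (1/4)[1*(6)*conj(1) + 1*(4)*conj(-1) + 1*(0)*conj(1) + 1*(2)*conj(-1)]
      = (1/4)[(6) + (-4) + (0) + (-2)] = 0/4 = 0
  <chi_rho, chi_4> = (1/4)[1*(6)*conj(1) + 1*(4)*conj(-1) + 1*(0)*conj(-1) + 1*(2)*conj(1)]
      = (1/4)[(6) + (-4) + (0) + (2)] = 4/4 = 1
Dimension check: dim(rho) = sum (mult * dim) = 3*1 + 2*1 + 0*1 + 1*1 = 6 = chi_rho(e) = 6.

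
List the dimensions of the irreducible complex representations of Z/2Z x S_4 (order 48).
Dimensions: 1, 1, 1, 1, 2, 2, 3, 3, 3, 3

Derivation: There are 10 irreducibles (= number of conjugacy classes). Their dimensions d_i satisfy sum d_i^2 = |G| = 48: 1 + 1 + 1 + 1 + 4 + 4 + 9 + 9 + 9 + 9 = 48. (For the product with Z/2Z: each of the 2 1-dim characters of Z/2Z tensors with each irrep of S_4, giving 2 copies of each S_4-dimension.)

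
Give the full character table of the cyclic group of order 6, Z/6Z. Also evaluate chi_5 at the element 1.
Character table of Z/6Z (irreps indexed chi_0,...,chi_5 with chi_k(m) = zeta_6^(k*m), zeta_6 = exp(2*pi*i/6)):
  irrep \ class  {0} (size 1)  {1} (size 1)    {2} (size 1)    {3} (size 1)  {4} (size 1)    {5} (size 1)  
  chi_0          1             1               1               1             1               1             
  chi_1          1             exp(I*pi/3)     exp(2*I*pi/3)   -1            exp(-2*I*pi/3)  exp(-I*pi/3)  
  chi_2          1             exp(2*I*pi/3)   exp(-2*I*pi/3)  1             exp(2*I*pi/3)   exp(-2*I*pi/3)
  chi_3          1             -1              1               -1            1               -1            
  chi_4          1             exp(-2*I*pi/3)  exp(2*I*pi/3)   1             exp(-2*I*pi/3)  exp(2*I*pi/3) 
  chi_5          1             exp(-I*pi/3)    exp(-2*I*pi/3)  -1            exp(2*I*pi/3)   exp(I*pi/3)   

Spot check: chi_5(1) = zeta_6^(5*1) = zeta_6^5 = exp(-I*pi/3).

Derivation: Z/6Z is abelian, so all 6 irreducible complex representations are 1-dimensional. They are given by chi_k(m) = zeta_6^(k*m) for k = 0,...,5. Row orthogonality: sum_m chi_k(m) conj(chi_l(m)) = 6 * [k = l].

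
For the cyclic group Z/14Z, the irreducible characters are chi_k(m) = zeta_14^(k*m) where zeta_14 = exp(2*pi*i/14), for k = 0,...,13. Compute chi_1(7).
chi_1(7) = zeta_14^7 = -1

Explanation: chi_1(7) = zeta_14^(1*7) = zeta_14^7. Since zeta_14^14 = 1, this equals zeta_14^7 = exp(2*pi*i*7/14) = -1.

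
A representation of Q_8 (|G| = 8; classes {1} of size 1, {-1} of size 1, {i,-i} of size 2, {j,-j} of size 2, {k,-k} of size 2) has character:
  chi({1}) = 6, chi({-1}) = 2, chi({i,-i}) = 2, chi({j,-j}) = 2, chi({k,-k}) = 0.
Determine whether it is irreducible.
Not irreducible (reducible): <chi, chi> = 7 > 1.

Why: <chi, chi> = (1/|G|) sum_C |C| * |chi(C)|^2 = (1/8)[1*|6|^2 + 1*|2|^2 + 2*|2|^2 + 2*|2|^2 + 2*|0|^2]
  = (1/8)[(36) + (4) + (8) + (8) + (0)] = 56/8 = 7.
A character is irreducible iff <chi, chi> = 1, so this representation is reducible.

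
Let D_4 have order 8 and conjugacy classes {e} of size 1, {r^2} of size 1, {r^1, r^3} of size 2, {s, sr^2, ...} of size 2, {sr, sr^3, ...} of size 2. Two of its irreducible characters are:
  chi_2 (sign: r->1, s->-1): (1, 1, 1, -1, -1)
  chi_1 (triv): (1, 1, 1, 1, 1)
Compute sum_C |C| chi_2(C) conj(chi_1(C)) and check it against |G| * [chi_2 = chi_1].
Sum = 0; so <chi_2, chi_1> = 0 (distinct irreducibles are orthogonal).

Proof sketch: Compute term by term over conjugacy classes (|C| * chi_2(C) * conj(chi_1(C))):
  1*(1)*conj(1) + 1*(1)*conj(1) + 2*(1)*conj(1) + 2*(-1)*conj(1) + 2*(-1)*conj(1)
  = (1) + (1) + (2) + (-2) + (-2)
  = 0.
Dividing by |G| = 8 gives 0/8 = 0, matching the row-orthogonality relation <chi_2, chi_1> = [chi_2 = chi_1].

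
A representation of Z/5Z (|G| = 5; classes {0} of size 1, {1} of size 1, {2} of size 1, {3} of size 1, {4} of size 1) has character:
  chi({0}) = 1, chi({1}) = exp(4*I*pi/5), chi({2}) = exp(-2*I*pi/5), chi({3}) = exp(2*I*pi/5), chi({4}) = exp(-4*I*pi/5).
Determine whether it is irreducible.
Irreducible: <chi, chi> = 1.

Derivation: <chi, chi> = (1/|G|) sum_C |C| * |chi(C)|^2 = (1/5)[1*|1|^2 + 1*|exp(4*I*pi/5)|^2 + 1*|exp(-2*I*pi/5)|^2 + 1*|exp(2*I*pi/5)|^2 + 1*|exp(-4*I*pi/5)|^2]
  = (1/5)[(1) + (1) + (1) + (1) + (1)] = 5/5 = 1.
(Exp terms are combined using exp(i*s)*conj(exp(i*t)) = exp(i*(s-t)), and sums of them are collapsed using the identity that for every m > 1 the m distinct m-th roots of unity sum to 0, e.g. 1 + exp(2*I*pi/3) + exp(-2*I*pi/3) = 0.)
A character is irreducible iff <chi, chi> = 1, so this representation is irreducible.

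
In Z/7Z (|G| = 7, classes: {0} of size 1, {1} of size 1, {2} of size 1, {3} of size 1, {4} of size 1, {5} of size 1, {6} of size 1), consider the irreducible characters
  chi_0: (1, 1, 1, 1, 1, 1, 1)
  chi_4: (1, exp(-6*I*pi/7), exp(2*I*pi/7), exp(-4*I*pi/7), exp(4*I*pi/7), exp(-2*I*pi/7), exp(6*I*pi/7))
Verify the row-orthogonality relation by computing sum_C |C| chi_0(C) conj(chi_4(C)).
Sum = 0; so <chi_0, chi_4> = 0 (distinct irreducibles are orthogonal).

Working: Compute term by term over conjugacy classes (|C| * chi_0(C) * conj(chi_4(C))):
  1*(1)*conj(1) + 1*(1)*conj(exp(-6*I*pi/7)) + 1*(1)*conj(exp(2*I*pi/7)) + 1*(1)*conj(exp(-4*I*pi/7)) + 1*(1)*conj(exp(4*I*pi/7)) + 1*(1)*conj(exp(-2*I*pi/7)) + 1*(1)*conj(exp(6*I*pi/7))
  = (1) + (exp(6*I*pi/7)) + (exp(-2*I*pi/7)) + (exp(4*I*pi/7)) + (exp(-4*I*pi/7)) + (exp(2*I*pi/7)) + (exp(-6*I*pi/7))
  = 0.
(Exp terms are combined using exp(i*s)*conj(exp(i*t)) = exp(i*(s-t)), and sums of them are collapsed using the identity that for every m > 1 the m distinct m-th roots of unity sum to 0, e.g. 1 + exp(2*I*pi/3) + exp(-2*I*pi/3) = 0.)
Dividing by |G| = 7 gives 0/7 = 0, matching the row-orthogonality relation <chi_0, chi_4> = [chi_0 = chi_4].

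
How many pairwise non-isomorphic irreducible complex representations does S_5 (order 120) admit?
7

Why: The number of irreducible complex representations of a finite group equals its number of conjugacy classes. Conjugacy classes in S_5 correspond to cycle types, i.e. partitions of 5; there are p(5) = 7 of them, so S_5 (order 120) has exactly 7 irreducible complex representations.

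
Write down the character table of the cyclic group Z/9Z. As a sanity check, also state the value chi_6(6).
Character table of Z/9Z (irreps indexed chi_0,...,chi_8 with chi_k(m) = zeta_9^(k*m), zeta_9 = exp(2*pi*i/9)):
  irrep \ class  {0} (size 1)  {1} (size 1)    {2} (size 1)    {3} (size 1)    {4} (size 1)    {5} (size 1)    {6} (size 1)    {7} (size 1)    {8} (size 1)  
  chi_0          1             1               1               1               1               1               1               1               1             
  chi_1          1             exp(2*I*pi/9)   exp(4*I*pi/9)   exp(2*I*pi/3)   exp(8*I*pi/9)   exp(-8*I*pi/9)  exp(-2*I*pi/3)  exp(-4*I*pi/9)  exp(-2*I*pi/9)
  chi_2          1             exp(4*I*pi/9)   exp(8*I*pi/9)   exp(-2*I*pi/3)  exp(-2*I*pi/9)  exp(2*I*pi/9)   exp(2*I*pi/3)   exp(-8*I*pi/9)  exp(-4*I*pi/9)
  chi_3          1             exp(2*I*pi/3)   exp(-2*I*pi/3)  1               exp(2*I*pi/3)   exp(-2*I*pi/3)  1               exp(2*I*pi/3)   exp(-2*I*pi/3)
  chi_4          1             exp(8*I*pi/9)   exp(-2*I*pi/9)  exp(2*I*pi/3)   exp(-4*I*pi/9)  exp(4*I*pi/9)   exp(-2*I*pi/3)  exp(2*I*pi/9)   exp(-8*I*pi/9)
  chi_5          1             exp(-8*I*pi/9)  exp(2*I*pi/9)   exp(-2*I*pi/3)  exp(4*I*pi/9)   exp(-4*I*pi/9)  exp(2*I*pi/3)   exp(-2*I*pi/9)  exp(8*I*pi/9) 
  chi_6          1             exp(-2*I*pi/3)  exp(2*I*pi/3)   1               exp(-2*I*pi/3)  exp(2*I*pi/3)   1               exp(-2*I*pi/3)  exp(2*I*pi/3) 
  chi_7          1             exp(-4*I*pi/9)  exp(-8*I*pi/9)  exp(2*I*pi/3)   exp(2*I*pi/9)   exp(-2*I*pi/9)  exp(-2*I*pi/3)  exp(8*I*pi/9)   exp(4*I*pi/9) 
  chi_8          1             exp(-2*I*pi/9)  exp(-4*I*pi/9)  exp(-2*I*pi/3)  exp(-8*I*pi/9)  exp(8*I*pi/9)   exp(2*I*pi/3)   exp(4*I*pi/9)   exp(2*I*pi/9) 

Spot check: chi_6(6) = zeta_9^(6*6) = zeta_9^36 = 1.

Justification: Z/9Z is abelian, so all 9 irreducible complex representations are 1-dimensional. They are given by chi_k(m) = zeta_9^(k*m) for k = 0,...,8. Row orthogonality: sum_m chi_k(m) conj(chi_l(m)) = 9 * [k = l].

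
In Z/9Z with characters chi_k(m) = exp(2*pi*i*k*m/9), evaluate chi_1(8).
chi_1(8) = zeta_9^8 = exp(-2*I*pi/9)

chi_1(8) = zeta_9^(1*8) = zeta_9^8. Since zeta_9^9 = 1, this equals zeta_9^8 = exp(2*pi*i*8/9) = exp(-2*I*pi/9).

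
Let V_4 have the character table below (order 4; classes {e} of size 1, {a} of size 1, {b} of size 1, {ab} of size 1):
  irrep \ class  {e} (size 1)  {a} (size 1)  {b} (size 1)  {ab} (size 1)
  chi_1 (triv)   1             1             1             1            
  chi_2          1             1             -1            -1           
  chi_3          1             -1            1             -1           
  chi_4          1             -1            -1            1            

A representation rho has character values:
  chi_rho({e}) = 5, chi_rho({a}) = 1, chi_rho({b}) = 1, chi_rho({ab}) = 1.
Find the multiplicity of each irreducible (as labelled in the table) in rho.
Multiplicities: chi_1: 2, chi_2: 1, chi_3: 1, chi_4: 1.

Why: Use <chi_rho, chi> = (1/|G|) sum_C |C| * chi_rho(C) * conj(chi(C)) with |G| = 4 for each irreducible chi in the table:
  <chi_rho, chi_1> = (1/4)[1*(5)*conj(1) + 1*(1)*conj(1) + 1*(1)*conj(1) + 1*(1)*conj(1)]
      = (1/4)[(5) + (1) + (1) + (1)] = 8/4 = 2
  <chi_rho, chi_2> = (1/4)[1*(5)*conj(1) + 1*(1)*conj(1) + 1*(1)*conj(-1) + 1*(1)*conj(-1)]
      = (1/4)[(5) + (1) + (-1) + (-1)] = 4/4 = 1
  <chi_rho, chi_3> = (1/4)[1*(5)*conj(1) + 1*(1)*conj(-1) + 1*(1)*conj(1) + 1*(1)*conj(-1)]
      = (1/4)[(5) + (-1) + (1) + (-1)] = 4/4 = 1
  <chi_rho, chi_4> = (1/4)[1*(5)*conj(1) + 1*(1)*conj(-1) + 1*(1)*conj(-1) + 1*(1)*conj(1)]
      = (1/4)[(5) + (-1) + (-1) + (1)] = 4/4 = 1
Dimension check: dim(rho) = sum (mult * dim) = 2*1 + 1*1 + 1*1 + 1*1 = 5 = chi_rho(e) = 5.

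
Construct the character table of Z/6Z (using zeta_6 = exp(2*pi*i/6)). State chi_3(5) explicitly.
Character table of Z/6Z (irreps indexed chi_0,...,chi_5 with chi_k(m) = zeta_6^(k*m), zeta_6 = exp(2*pi*i/6)):
  irrep \ class  {0} (size 1)  {1} (size 1)    {2} (size 1)    {3} (size 1)  {4} (size 1)    {5} (size 1)  
  chi_0          1             1               1               1             1               1             
  chi_1          1             exp(I*pi/3)     exp(2*I*pi/3)   -1            exp(-2*I*pi/3)  exp(-I*pi/3)  
  chi_2          1             exp(2*I*pi/3)   exp(-2*I*pi/3)  1             exp(2*I*pi/3)   exp(-2*I*pi/3)
  chi_3          1             -1              1               -1            1               -1            
  chi_4          1             exp(-2*I*pi/3)  exp(2*I*pi/3)   1             exp(-2*I*pi/3)  exp(2*I*pi/3) 
  chi_5          1             exp(-I*pi/3)    exp(-2*I*pi/3)  -1            exp(2*I*pi/3)   exp(I*pi/3)   

Spot check: chi_3(5) = zeta_6^(3*5) = zeta_6^15 = -1.

Derivation: Z/6Z is abelian, so all 6 irreducible complex representations are 1-dimensional. They are given by chi_k(m) = zeta_6^(k*m) for k = 0,...,5. Row orthogonality: sum_m chi_k(m) conj(chi_l(m)) = 6 * [k = l].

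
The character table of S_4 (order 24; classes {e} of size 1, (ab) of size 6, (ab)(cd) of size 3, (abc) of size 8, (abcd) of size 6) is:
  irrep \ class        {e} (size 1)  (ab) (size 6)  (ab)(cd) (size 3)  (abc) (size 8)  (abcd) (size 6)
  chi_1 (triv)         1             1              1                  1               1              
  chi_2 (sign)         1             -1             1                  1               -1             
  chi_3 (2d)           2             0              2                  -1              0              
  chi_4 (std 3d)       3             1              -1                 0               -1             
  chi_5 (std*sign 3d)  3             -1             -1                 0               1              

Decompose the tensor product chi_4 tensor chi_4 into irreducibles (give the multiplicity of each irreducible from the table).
chi_4 tensor chi_4 = chi_1 + chi_3 + chi_4 + chi_5 (all other irreducibles have multiplicity 0).

Argument: The character of a tensor product is the pointwise product (chi_4 * chi_4)(C) = chi_4(C) * chi_4(C):
  {e}: (3)*(3), (ab): (1)*(1), (ab)(cd): (-1)*(-1), (abc): (0)*(0), (abcd): (-1)*(-1)
so (chi_4 * chi_4) takes values
  {e} -> 9, (ab) -> 1, (ab)(cd) -> 1, (abc) -> 0, (abcd) -> 1.
Now take the inner product of this character with each irreducible chi from the table, <chi_4*chi_4, chi> = (1/24) sum_C |C| (chi_4*chi_4)(C) conj(chi(C)):
  <chi_4*chi_4, chi_1> = (1/24)[1*(9)*conj(1) + 6*(1)*conj(1) + 3*(1)*conj(1) + 8*(0)*conj(1) + 6*(1)*conj(1)]
      = (1/24)[(9) + (6) + (3) + (0) + (6)] = 24/24 = 1
  <chi_4*chi_4, chi_2> = (1/24)[1*(9)*conj(1) + 6*(1)*conj(-1) + 3*(1)*conj(1) + 8*(0)*conj(1) + 6*(1)*conj(-1)]
      = (1/24)[(9) + (-6) + (3) + (0) + (-6)] = 0/24 = 0
  <chi_4*chi_4, chi_3> = (1/24)[1*(9)*conj(2) + 6*(1)*conj(0) + 3*(1)*conj(2) + 8*(0)*conj(-1) + 6*(1)*conj(0)]
      = (1/24)[(18) + (0) + (6) + (0) + (0)] = 24/24 = 1
  <chi_4*chi_4, chi_4> = (1/24)[1*(9)*conj(3) + 6*(1)*conj(1) + 3*(1)*conj(-1) + 8*(0)*conj(0) + 6*(1)*conj(-1)]
      = (1/24)[(27) + (6) + (-3) + (0) + (-6)] = 24/24 = 1
  <chi_4*chi_4, chi_5> = (1/24)[1*(9)*conj(3) + 6*(1)*conj(-1) + 3*(1)*conj(-1) + 8*(0)*conj(0) + 6*(1)*conj(1)]
      = (1/24)[(27) + (-6) + (-3) + (0) + (6)] = 24/24 = 1
Hence the multiplicities are chi_1: 1, chi_3: 1, chi_4: 1, chi_5: 1. Dimension check: dim(chi_4)*dim(chi_4) = 3*3 = 9 and sum (mult * dim) = 1*1 + 1*2 + 1*3 + 1*3 = 9.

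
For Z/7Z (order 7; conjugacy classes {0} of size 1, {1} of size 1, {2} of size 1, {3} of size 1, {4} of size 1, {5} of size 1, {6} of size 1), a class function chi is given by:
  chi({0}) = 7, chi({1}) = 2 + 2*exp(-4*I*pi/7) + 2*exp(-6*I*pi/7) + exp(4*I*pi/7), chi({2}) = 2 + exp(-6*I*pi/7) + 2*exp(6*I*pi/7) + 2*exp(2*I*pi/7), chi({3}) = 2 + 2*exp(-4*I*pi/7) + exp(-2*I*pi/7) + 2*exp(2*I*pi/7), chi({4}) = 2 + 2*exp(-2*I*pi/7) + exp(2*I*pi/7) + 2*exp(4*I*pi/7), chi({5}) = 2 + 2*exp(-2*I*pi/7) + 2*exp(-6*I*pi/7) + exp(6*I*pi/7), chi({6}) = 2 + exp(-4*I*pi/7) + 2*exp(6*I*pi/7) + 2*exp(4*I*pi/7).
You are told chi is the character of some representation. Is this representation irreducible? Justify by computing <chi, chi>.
Not irreducible (reducible): <chi, chi> = 13 > 1.

Explanation: <chi, chi> = (1/|G|) sum_C |C| * |chi(C)|^2 = (1/7)[1*|7|^2 + 1*|2 + 2*exp(-4*I*pi/7) + 2*exp(-6*I*pi/7) + exp(4*I*pi/7)|^2 + 1*|2 + exp(-6*I*pi/7) + 2*exp(6*I*pi/7) + 2*exp(2*I*pi/7)|^2 + 1*|2 + 2*exp(-4*I*pi/7) + exp(-2*I*pi/7) + 2*exp(2*I*pi/7)|^2 + 1*|2 + 2*exp(-2*I*pi/7) + exp(2*I*pi/7) + 2*exp(4*I*pi/7)|^2 + 1*|2 + 2*exp(-2*I*pi/7) + 2*exp(-6*I*pi/7) + exp(6*I*pi/7)|^2 + 1*|2 + exp(-4*I*pi/7) + 2*exp(6*I*pi/7) + 2*exp(4*I*pi/7)|^2]
  = (1/7)[(49) + (13 + 8*exp(-4*I*pi/7) + 4*exp(-2*I*pi/7) + 6*exp(-6*I*pi/7) + 6*exp(6*I*pi/7) + 4*exp(2*I*pi/7) + 8*exp(4*I*pi/7)) + (13 + 6*exp(-2*I*pi/7) + 4*exp(-4*I*pi/7) + 8*exp(-6*I*pi/7) + 8*exp(6*I*pi/7) + 4*exp(4*I*pi/7) + 6*exp(2*I*pi/7)) + (13 + 8*exp(-2*I*pi/7) + 6*exp(-4*I*pi/7) + 4*exp(-6*I*pi/7) + 4*exp(6*I*pi/7) + 6*exp(4*I*pi/7) + 8*exp(2*I*pi/7)) + (13 + 8*exp(-2*I*pi/7) + 6*exp(-4*I*pi/7) + 4*exp(-6*I*pi/7) + 4*exp(6*I*pi/7) + 6*exp(4*I*pi/7) + 8*exp(2*I*pi/7)) + (13 + 6*exp(-2*I*pi/7) + 4*exp(-4*I*pi/7) + 8*exp(-6*I*pi/7) + 8*exp(6*I*pi/7) + 4*exp(4*I*pi/7) + 6*exp(2*I*pi/7)) + (13 + 8*exp(-4*I*pi/7) + 4*exp(-2*I*pi/7) + 6*exp(-6*I*pi/7) + 6*exp(6*I*pi/7) + 4*exp(2*I*pi/7) + 8*exp(4*I*pi/7))] = 91/7 = 13.
(Exp terms are combined using exp(i*s)*conj(exp(i*t)) = exp(i*(s-t)), and sums of them are collapsed using the identity that for every m > 1 the m distinct m-th roots of unity sum to 0, e.g. 1 + exp(2*I*pi/3) + exp(-2*I*pi/3) = 0.)
A character is irreducible iff <chi, chi> = 1, so this representation is reducible.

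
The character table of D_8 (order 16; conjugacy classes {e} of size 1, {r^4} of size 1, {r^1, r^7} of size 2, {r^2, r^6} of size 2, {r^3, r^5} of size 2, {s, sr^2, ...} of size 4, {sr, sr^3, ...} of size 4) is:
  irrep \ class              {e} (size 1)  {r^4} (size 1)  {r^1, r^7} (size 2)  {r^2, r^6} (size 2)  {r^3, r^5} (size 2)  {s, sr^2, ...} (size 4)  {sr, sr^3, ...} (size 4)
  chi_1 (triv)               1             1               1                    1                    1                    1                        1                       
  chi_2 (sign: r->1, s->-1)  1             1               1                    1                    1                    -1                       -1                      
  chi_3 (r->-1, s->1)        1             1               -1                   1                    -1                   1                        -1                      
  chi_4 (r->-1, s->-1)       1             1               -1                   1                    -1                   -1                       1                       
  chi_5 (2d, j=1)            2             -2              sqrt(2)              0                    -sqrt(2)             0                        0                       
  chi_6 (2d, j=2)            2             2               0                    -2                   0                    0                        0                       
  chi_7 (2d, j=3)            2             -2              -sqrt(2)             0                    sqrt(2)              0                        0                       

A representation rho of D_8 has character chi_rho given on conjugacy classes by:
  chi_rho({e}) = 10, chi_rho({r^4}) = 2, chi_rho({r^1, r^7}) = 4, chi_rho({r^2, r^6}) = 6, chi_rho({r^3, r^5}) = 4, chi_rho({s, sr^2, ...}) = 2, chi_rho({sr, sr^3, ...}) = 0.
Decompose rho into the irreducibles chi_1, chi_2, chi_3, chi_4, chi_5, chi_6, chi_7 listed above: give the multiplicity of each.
Multiplicities: chi_1: 3, chi_2: 2, chi_3: 1, chi_4: 0, chi_5: 1, chi_6: 0, chi_7: 1.

Why: Use <chi_rho, chi> = (1/|G|) sum_C |C| * chi_rho(C) * conj(chi(C)) with |G| = 16 for each irreducible chi in the table:
  <chi_rho, chi_1> = (1/16)[1*(10)*conj(1) + 1*(2)*conj(1) + 2*(4)*conj(1) + 2*(6)*conj(1) + 2*(4)*conj(1) + 4*(2)*conj(1) + 4*(0)*conj(1)]
      = (1/16)[(10) + (2) + (8) + (12) + (8) + (8) + (0)] = 48/16 = 3
  <chi_rho, chi_2> = (1/16)[1*(10)*conj(1) + 1*(2)*conj(1) + 2*(4)*conj(1) + 2*(6)*conj(1) + 2*(4)*conj(1) + 4*(2)*conj(-1) + 4*(0)*conj(-1)]
      = (1/16)[(10) + (2) + (8) + (12) + (8) + (-8) + (0)] = 32/16 = 2
  <chi_rho, chi_3> = (1/16)[1*(10)*conj(1) + 1*(2)*conj(1) + 2*(4)*conj(-1) + 2*(6)*conj(1) + 2*(4)*conj(-1) + 4*(2)*conj(1) + 4*(0)*conj(-1)]
      = (1/16)[(10) + (2) + (-8) + (12) + (-8) + (8) + (0)] = 16/16 = 1
  <chi_rho, chi_4> = (1/16)[1*(10)*conj(1) + 1*(2)*conj(1) + 2*(4)*conj(-1) + 2*(6)*conj(1) + 2*(4)*conj(-1) + 4*(2)*conj(-1) + 4*(0)*conj(1)]
      = (1/16)[(10) + (2) + (-8) + (12) + (-8) + (-8) + (0)] = 0/16 = 0
  <chi_rho, chi_5> = (1/16)[1*(10)*conj(2) + 1*(2)*conj(-2) + 2*(4)*conj(sqrt(2)) + 2*(6)*conj(0) + 2*(4)*conj(-sqrt(2)) + 4*(2)*conj(0) + 4*(0)*conj(0)]
      = (1/16)[(20) + (-4) + (8*sqrt(2)) + (0) + (-8*sqrt(2)) + (0) + (0)] = 16/16 = 1
  <chi_rho, chi_6> = (1/16)[1*(10)*conj(2) + 1*(2)*conj(2) + 2*(4)*conj(0) + 2*(6)*conj(-2) + 2*(4)*conj(0) + 4*(2)*conj(0) + 4*(0)*conj(0)]
      = (1/16)[(20) + (4) + (0) + (-24) + (0) + (0) + (0)] = 0/16 = 0
  <chi_rho, chi_7> = (1/16)[1*(10)*conj(2) + 1*(2)*conj(-2) + 2*(4)*conj(-sqrt(2)) + 2*(6)*conj(0) + 2*(4)*conj(sqrt(2)) + 4*(2)*conj(0) + 4*(0)*conj(0)]
      = (1/16)[(20) + (-4) + (-8*sqrt(2)) + (0) + (8*sqrt(2)) + (0) + (0)] = 16/16 = 1
Dimension check: dim(rho) = sum (mult * dim) = 3*1 + 2*1 + 1*1 + 0*1 + 1*2 + 0*2 + 1*2 = 10 = chi_rho(e) = 10.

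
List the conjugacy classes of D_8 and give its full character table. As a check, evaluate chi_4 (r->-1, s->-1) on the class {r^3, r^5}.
Conjugacy classes: {e} of size 1, {r^4} of size 1, {r^1, r^7} of size 2, {r^2, r^6} of size 2, {r^3, r^5} of size 2, {s, sr^2, ...} of size 4, {sr, sr^3, ...} of size 4.
Character table:
  irrep \ class              {e} (size 1)  {r^4} (size 1)  {r^1, r^7} (size 2)  {r^2, r^6} (size 2)  {r^3, r^5} (size 2)  {s, sr^2, ...} (size 4)  {sr, sr^3, ...} (size 4)
  chi_1 (triv)               1             1               1                    1                    1                    1                        1                       
  chi_2 (sign: r->1, s->-1)  1             1               1                    1                    1                    -1                       -1                      
  chi_3 (r->-1, s->1)        1             1               -1                   1                    -1                   1                        -1                      
  chi_4 (r->-1, s->-1)       1             1               -1                   1                    -1                   -1                       1                       
  chi_5 (2d, j=1)            2             -2              sqrt(2)              0                    -sqrt(2)             0                        0                       
  chi_6 (2d, j=2)            2             2               0                    -2                   0                    0                        0                       
  chi_7 (2d, j=3)            2             -2              -sqrt(2)             0                    sqrt(2)              0                        0                       

Spot check: chi_4 (r->-1, s->-1) on {r^3, r^5} = -1.

Solution. D_8 has order 2*8 = 16 with 7 conjugacy classes, hence 7 irreducibles. Sum of squared dims 1 + 1 + 1 + 1 + 4 + 4 + 4 = 16 = |G|. Linear characters come from the abelianisation; the 2-dimensional irreps have character r^k -> 2*cos(2*pi*j*k/8), reflections -> 0.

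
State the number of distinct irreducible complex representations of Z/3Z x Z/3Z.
9

Explanation: The number of irreducible complex representations of a finite group equals its number of conjugacy classes. Z/3Z x Z/3Z is abelian of order 9, so every element is its own conjugacy class: 9 classes, so Z/3Z x Z/3Z (order 9) has exactly 9 irreducible complex representations.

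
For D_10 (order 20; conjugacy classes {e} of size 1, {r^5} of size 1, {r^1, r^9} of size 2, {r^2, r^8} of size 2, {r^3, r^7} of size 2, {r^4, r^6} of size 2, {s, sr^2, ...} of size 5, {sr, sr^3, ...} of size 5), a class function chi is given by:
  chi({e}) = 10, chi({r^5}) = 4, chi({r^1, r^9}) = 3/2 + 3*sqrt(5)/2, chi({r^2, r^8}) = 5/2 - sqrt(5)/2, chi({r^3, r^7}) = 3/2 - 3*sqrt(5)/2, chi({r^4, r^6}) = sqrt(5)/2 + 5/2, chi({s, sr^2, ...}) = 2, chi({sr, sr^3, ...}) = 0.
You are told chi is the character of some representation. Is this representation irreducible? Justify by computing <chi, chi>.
Not irreducible (reducible): <chi, chi> = 11 > 1.

Reasoning: <chi, chi> = (1/|G|) sum_C |C| * |chi(C)|^2 = (1/20)[1*|10|^2 + 1*|4|^2 + 2*|3/2 + 3*sqrt(5)/2|^2 + 2*|5/2 - sqrt(5)/2|^2 + 2*|3/2 - 3*sqrt(5)/2|^2 + 2*|sqrt(5)/2 + 5/2|^2 + 5*|2|^2 + 5*|0|^2]
  = (1/20)[(100) + (16) + (9*sqrt(5) + 27) + (15 - 5*sqrt(5)) + (27 - 9*sqrt(5)) + (5*sqrt(5) + 15) + (20) + (0)] = 220/20 = 11.
A character is irreducible iff <chi, chi> = 1, so this representation is reducible.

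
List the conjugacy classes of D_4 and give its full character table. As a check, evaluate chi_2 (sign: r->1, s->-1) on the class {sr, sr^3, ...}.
Conjugacy classes: {e} of size 1, {r^2} of size 1, {r^1, r^3} of size 2, {s, sr^2, ...} of size 2, {sr, sr^3, ...} of size 2.
Character table:
  irrep \ class              {e} (size 1)  {r^2} (size 1)  {r^1, r^3} (size 2)  {s, sr^2, ...} (size 2)  {sr, sr^3, ...} (size 2)
  chi_1 (triv)               1             1               1                    1                        1                       
  chi_2 (sign: r->1, s->-1)  1             1               1                    -1                       -1                      
  chi_3 (r->-1, s->1)        1             1               -1                   1                        -1                      
  chi_4 (r->-1, s->-1)       1             1               -1                   -1                       1                       
  chi_5 (2d, j=1)            2             -2              0                    0                        0                       

Spot check: chi_2 (sign: r->1, s->-1) on {sr, sr^3, ...} = -1.

Working: D_4 has order 2*4 = 8 with 5 conjugacy classes, hence 5 irreducibles. Sum of squared dims 1 + 1 + 1 + 1 + 4 = 8 = |G|. Linear characters come from the abelianisation; the 2-dimensional irreps have character r^k -> 2*cos(2*pi*j*k/4), reflections -> 0.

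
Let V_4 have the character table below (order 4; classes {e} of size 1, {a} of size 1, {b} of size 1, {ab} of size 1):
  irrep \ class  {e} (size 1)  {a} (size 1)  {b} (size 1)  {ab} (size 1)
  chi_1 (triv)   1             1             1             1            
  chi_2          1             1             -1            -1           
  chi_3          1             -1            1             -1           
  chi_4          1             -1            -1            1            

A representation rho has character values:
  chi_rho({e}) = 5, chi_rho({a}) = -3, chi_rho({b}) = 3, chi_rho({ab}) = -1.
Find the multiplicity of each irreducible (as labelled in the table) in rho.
Multiplicities: chi_1: 1, chi_2: 0, chi_3: 3, chi_4: 1.

Why: Use <chi_rho, chi> = (1/|G|) sum_C |C| * chi_rho(C) * conj(chi(C)) with |G| = 4 for each irreducible chi in the table:
  <chi_rho, chi_1> = (1/4)[1*(5)*conj(1) + 1*(-3)*conj(1) + 1*(3)*conj(1) + 1*(-1)*conj(1)]
      = (1/4)[(5) + (-3) + (3) + (-1)] = 4/4 = 1
  <chi_rho, chi_2> = (1/4)[1*(5)*conj(1) + 1*(-3)*conj(1) + 1*(3)*conj(-1) + 1*(-1)*conj(-1)]
      = (1/4)[(5) + (-3) + (-3) + (1)] = 0/4 = 0
  <chi_rho, chi_3> = (1/4)[1*(5)*conj(1) + 1*(-3)*conj(-1) + 1*(3)*conj(1) + 1*(-1)*conj(-1)]
      = (1/4)[(5) + (3) + (3) + (1)] = 12/4 = 3
  <chi_rho, chi_4> = (1/4)[1*(5)*conj(1) + 1*(-3)*conj(-1) + 1*(3)*conj(-1) + 1*(-1)*conj(1)]
      = (1/4)[(5) + (3) + (-3) + (-1)] = 4/4 = 1
Dimension check: dim(rho) = sum (mult * dim) = 1*1 + 0*1 + 3*1 + 1*1 = 5 = chi_rho(e) = 5.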